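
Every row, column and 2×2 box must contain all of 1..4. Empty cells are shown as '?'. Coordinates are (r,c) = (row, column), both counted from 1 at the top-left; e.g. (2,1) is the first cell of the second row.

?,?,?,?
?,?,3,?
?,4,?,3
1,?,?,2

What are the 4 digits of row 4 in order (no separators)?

(3,1) = 2: row 3 has {3,4}; col 1 has {1}; box has {1,4} → only 2 remains.
(3,3) = 1: row 3 has {2,3,4}; col 3 has {3}; box has {2,3} → only 1 remains.
(4,2) = 3: row 4 has {1,2}; col 2 has {4}; box has {1,2,4} → only 3 remains.
(4,3) = 4: row 4 has {1,2,3}; col 3 has {1,3}; box has {1,2,3} → only 4 remains.

1342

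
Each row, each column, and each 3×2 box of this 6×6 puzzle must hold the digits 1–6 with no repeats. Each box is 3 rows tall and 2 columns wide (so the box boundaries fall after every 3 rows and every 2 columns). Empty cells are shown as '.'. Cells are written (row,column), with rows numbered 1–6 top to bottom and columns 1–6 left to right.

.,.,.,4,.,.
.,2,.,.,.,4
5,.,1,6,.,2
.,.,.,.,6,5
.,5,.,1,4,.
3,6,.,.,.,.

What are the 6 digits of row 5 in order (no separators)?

256143

(3,5) = 3: row 3 has {1,2,5,6}; col 5 has {4,6}; box has {2,4} → only 3 remains.
(5,1) = 2: row 5 has {1,4,5}; col 1 has {3,5}; box has {3,5,6} → only 2 remains.
(5,6) = 3: row 5 has {1,2,4,5}; col 6 has {2,4,5}; box has {4,5,6} → only 3 remains.
(6,6) = 1: row 6 has {3,6}; col 6 has {2,3,4,5}; box has {3,4,5,6} → only 1 remains.
(1,6) = 6: row 1 has {4}; col 6 has {1,2,3,4,5}; box has {2,3,4} → only 6 remains.
(3,2) = 4: row 3 has {1,2,3,5,6}; col 2 has {2,5,6}; box has {2,5} → only 4 remains.
(4,2) = 1: row 4 has {5,6}; col 2 has {2,4,5,6}; box has {2,3,5,6} → only 1 remains.
(5,3) = 6: row 5 has {1,2,3,4,5}; col 3 has {1}; box has {1} → only 6 remains.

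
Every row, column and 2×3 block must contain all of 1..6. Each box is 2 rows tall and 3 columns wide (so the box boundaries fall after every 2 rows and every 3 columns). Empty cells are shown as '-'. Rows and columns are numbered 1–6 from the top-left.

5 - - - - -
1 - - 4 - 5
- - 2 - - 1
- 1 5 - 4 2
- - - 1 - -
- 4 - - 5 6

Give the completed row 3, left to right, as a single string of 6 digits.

432561

row 1, column 6 = 3 (sole candidate).
row 5, column 6 = 4 (sole candidate).
row 1, column 5 = 1 (hidden single in row 1).
row 1, column 3 = 4 (hidden single in row 1).
row 3, column 1 = 4: in row 3, 4 can only go here (every other open cell in that row sees a 4).
row 3, column 4 = 5: in row 3, 5 can only go here (every other open cell in that row sees a 5).
row 5, column 2 = 5 (hidden single in row 5).
row 6, column 3 = 1 (hidden single in row 6).
Singles propagation stalls; row 3, column 2 is still open with candidates {3,6}.
  Try row 3, column 2 = 6: this forces row 1, column 2=2, row 1, column 4=6; then row 4 has no cell left for 6 — contradiction.
So row 3, column 2 = 3.
row 3, column 5 = 6: row 3 has {1,2,3,4,5}; col 5 has {1,4,5}; box has {1,2,4,5} → only 6 remains.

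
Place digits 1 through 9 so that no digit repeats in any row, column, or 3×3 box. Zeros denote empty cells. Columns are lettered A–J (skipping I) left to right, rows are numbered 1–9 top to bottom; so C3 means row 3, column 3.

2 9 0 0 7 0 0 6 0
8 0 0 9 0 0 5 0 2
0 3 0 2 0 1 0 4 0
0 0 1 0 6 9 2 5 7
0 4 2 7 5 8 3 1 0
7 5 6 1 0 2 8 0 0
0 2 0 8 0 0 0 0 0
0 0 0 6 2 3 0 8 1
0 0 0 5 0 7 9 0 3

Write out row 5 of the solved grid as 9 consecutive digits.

G1 = 1 (sole candidate).
J1 = 8 (sole candidate).
E3 = 8 (sole candidate).
G3 = 7 (sole candidate).
J3 = 9 (sole candidate).
A4 = 3 (sole candidate).
B4 = 8 (sole candidate).
D4 = 4 (sole candidate).
A5 = 9: row 5 has {1,2,3,4,5,7,8}; col 1 has {2,3,7,8}; box has {1,2,3,4,5,6,7,8} → only 9 remains.
J5 = 6: row 5 has {1,2,3,4,5,7,8,9}; col 9 has {1,2,3,7,8,9}; box has {1,2,3,5,7,8} → only 6 remains.

942758316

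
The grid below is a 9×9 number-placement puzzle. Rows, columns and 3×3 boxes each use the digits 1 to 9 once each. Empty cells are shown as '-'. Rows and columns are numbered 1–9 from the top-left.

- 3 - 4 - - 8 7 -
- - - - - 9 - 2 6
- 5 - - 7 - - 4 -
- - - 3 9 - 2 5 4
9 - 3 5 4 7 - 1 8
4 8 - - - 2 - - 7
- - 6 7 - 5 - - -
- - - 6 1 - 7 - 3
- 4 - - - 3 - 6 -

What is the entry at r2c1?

r5c7 = 6: row 5 has {1,3,4,5,7,8,9}; col 7 has {2,7,8}; box has {1,2,4,5,7,8} → only 6 remains.
r6c4 = 1: row 6 has {2,4,7,8}; col 4 has {3,4,5,6,7}; box has {2,3,4,5,7,9} → only 1 remains.
r6c5 = 6: row 6 has {1,2,4,7,8}; col 5 has {1,4,7,9}; box has {1,2,3,4,5,7,9} → only 6 remains.
r2c4 = 8: row 2 has {2,6,9}; col 4 has {1,3,4,5,6,7}; box has {4,7,9} → only 8 remains.
r3c4 = 2: row 3 has {4,5,7}; col 4 has {1,3,4,5,6,7,8}; box has {4,7,8,9} → only 2 remains.
r4c6 = 8: row 4 has {2,3,4,5,9}; col 6 has {2,3,5,7,9}; box has {1,2,3,4,5,6,7,9} → only 8 remains.
r5c2 = 2: row 5 has {1,3,4,5,6,7,8,9}; col 2 has {3,4,5,8}; box has {3,4,8,9} → only 2 remains.
r6c3 = 5: row 6 has {1,2,4,6,7,8}; col 3 has {3,6}; box has {2,3,4,8,9} → only 5 remains.
r8c2 = 9: row 8 has {1,3,6,7}; col 2 has {2,3,4,5,8}; box has {4,6} → only 9 remains.
r8c6 = 4: row 8 has {1,3,6,7,9}; col 6 has {2,3,5,7,8,9}; box has {1,3,5,6,7} → only 4 remains.
r8c8 = 8: row 8 has {1,3,4,6,7,9}; col 8 has {1,2,4,5,6,7}; box has {3,6,7} → only 8 remains.
r9c4 = 9: row 9 has {3,4,6}; col 4 has {1,2,3,4,5,6,7,8}; box has {1,3,4,5,6,7} → only 9 remains.
r1c5 = 5: row 1 has {3,4,7,8}; col 5 has {1,4,6,7,9}; box has {2,4,7,8,9} → only 5 remains.
r2c5 = 3: row 2 has {2,6,8,9}; col 5 has {1,4,5,6,7,9}; box has {2,4,5,7,8,9} → only 3 remains.
r7c2 = 1: row 7 has {5,6,7}; col 2 has {2,3,4,5,8,9}; box has {4,6,9} → only 1 remains.
r7c8 = 9: row 7 has {1,5,6,7}; col 8 has {1,2,4,5,6,7,8}; box has {3,6,7,8} → only 9 remains.
r7c9 = 2: row 7 has {1,5,6,7,9}; col 9 has {3,4,6,7,8}; box has {3,6,7,8,9} → only 2 remains.
r8c3 = 2: row 8 has {1,3,4,6,7,8,9}; col 3 has {3,5,6}; box has {1,4,6,9} → only 2 remains.
r2c2 = 7: row 2 has {2,3,6,8,9}; col 2 has {1,2,3,4,5,8,9}; box has {3,5} → only 7 remains.
r4c2 = 6: row 4 has {2,3,4,5,8,9}; col 2 has {1,2,3,4,5,7,8,9}; box has {2,3,4,5,8,9} → only 6 remains.
r6c8 = 3: row 6 has {1,2,4,5,6,7,8}; col 8 has {1,2,4,5,6,7,8,9}; box has {1,2,4,5,6,7,8} → only 3 remains.
r7c5 = 8: row 7 has {1,2,5,6,7,9}; col 5 has {1,3,4,5,6,7,9}; box has {1,3,4,5,6,7,9} → only 8 remains.
r7c7 = 4: row 7 has {1,2,5,6,7,8,9}; col 7 has {2,6,7,8}; box has {2,3,6,7,8,9} → only 4 remains.
r8c1 = 5: row 8 has {1,2,3,4,6,7,8,9}; col 1 has {4,9}; box has {1,2,4,6,9} → only 5 remains.
r9c5 = 2: row 9 has {3,4,6,9}; col 5 has {1,3,4,5,6,7,8,9}; box has {1,3,4,5,6,7,8,9} → only 2 remains.
r2c1 = 1: row 2 has {2,3,6,7,8,9}; col 1 has {4,5,9}; box has {3,5,7} → only 1 remains.

1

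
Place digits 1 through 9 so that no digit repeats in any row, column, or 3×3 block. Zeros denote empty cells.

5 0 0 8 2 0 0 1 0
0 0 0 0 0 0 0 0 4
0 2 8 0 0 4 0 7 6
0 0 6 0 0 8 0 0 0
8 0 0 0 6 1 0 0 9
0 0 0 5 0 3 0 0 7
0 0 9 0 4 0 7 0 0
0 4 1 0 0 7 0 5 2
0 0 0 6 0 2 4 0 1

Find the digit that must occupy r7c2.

r1c9 = 3 (sole candidate).
r4c9 = 5 (sole candidate).
r6c5 = 9 (sole candidate).
r7c6 = 5 (sole candidate).
r7c9 = 8 (sole candidate).
r1c7 = 9 (sole candidate).
r3c7 = 5 (sole candidate).
r4c5 = 7 (sole candidate).
r6c2 = 1 (sole candidate).
r1c6 = 6 (sole candidate).
r2c6 = 9 (sole candidate).
r1c2 = 7 (sole candidate).
r1c3 = 4 (sole candidate).
r2c3 = 3 (sole candidate).
r6c3 = 2 (sole candidate).
r2c2 = 6 (sole candidate).
r6c1 = 4 (sole candidate).
r7c2 = 3: row 7 has {4,5,7,8,9}; col 2 has {1,2,4,6,7}; box has {1,4,9} → only 3 remains.

3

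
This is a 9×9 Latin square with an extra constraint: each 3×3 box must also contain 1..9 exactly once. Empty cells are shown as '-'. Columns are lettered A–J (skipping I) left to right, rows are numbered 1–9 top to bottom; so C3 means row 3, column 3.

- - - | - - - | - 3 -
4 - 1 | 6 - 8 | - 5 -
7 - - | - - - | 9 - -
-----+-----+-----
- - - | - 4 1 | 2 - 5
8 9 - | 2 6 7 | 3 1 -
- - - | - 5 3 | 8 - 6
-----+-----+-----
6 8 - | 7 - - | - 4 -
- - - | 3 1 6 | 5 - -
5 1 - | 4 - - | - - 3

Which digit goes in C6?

4

G2 = 7: row 2 has {1,4,5,6,8}; col 7 has {2,3,5,8,9}; box has {3,5,9} → only 7 remains.
J2 = 2: row 2 has {1,4,5,6,7,8}; col 9 has {3,5,6}; box has {3,5,7,9} → only 2 remains.
A4 = 3: row 4 has {1,2,4,5}; col 1 has {4,5,6,7,8}; box has {8,9} → only 3 remains.
J5 = 4: row 5 has {1,2,3,6,7,8,9}; col 9 has {2,3,5,6}; box has {1,2,3,5,6,8} → only 4 remains.
D6 = 9: row 6 has {3,5,6,8}; col 4 has {2,3,4,6,7}; box has {1,2,3,4,5,6,7} → only 9 remains.
H6 = 7: row 6 has {3,5,6,8,9}; col 8 has {1,3,4,5}; box has {1,2,3,4,5,6,8} → only 7 remains.
G7 = 1: row 7 has {4,6,7,8}; col 7 has {2,3,5,7,8,9}; box has {3,4,5} → only 1 remains.
J7 = 9: row 7 has {1,4,6,7,8}; col 9 has {2,3,4,5,6}; box has {1,3,4,5} → only 9 remains.
G9 = 6: row 9 has {1,3,4,5}; col 7 has {1,2,3,5,7,8,9}; box has {1,3,4,5,9} → only 6 remains.
G1 = 4: row 1 has {3}; col 7 has {1,2,3,5,6,7,8,9}; box has {2,3,5,7,9} → only 4 remains.
B2 = 3: row 2 has {1,2,4,5,6,7,8}; col 2 has {1,8,9}; box has {1,4,7} → only 3 remains.
E2 = 9: row 2 has {1,2,3,4,5,6,7,8}; col 5 has {1,4,5,6}; box has {6,8} → only 9 remains.
D4 = 8: row 4 has {1,2,3,4,5}; col 4 has {2,3,4,6,7,9}; box has {1,2,3,4,5,6,7,9} → only 8 remains.
H4 = 9: row 4 has {1,2,3,4,5,8}; col 8 has {1,3,4,5,7}; box has {1,2,3,4,5,6,7,8} → only 9 remains.
C5 = 5: row 5 has {1,2,3,4,6,7,8,9}; col 3 has {1}; box has {3,8,9} → only 5 remains.
E7 = 2: row 7 has {1,4,6,7,8,9}; col 5 has {1,4,5,6,9}; box has {1,3,4,6,7} → only 2 remains.
F7 = 5: row 7 has {1,2,4,6,7,8,9}; col 6 has {1,3,6,7,8}; box has {1,2,3,4,6,7} → only 5 remains.
E9 = 8: row 9 has {1,3,4,5,6}; col 5 has {1,2,4,5,6,9}; box has {1,2,3,4,5,6,7} → only 8 remains.
F9 = 9: row 9 has {1,3,4,5,6,8}; col 6 has {1,3,5,6,7,8}; box has {1,2,3,4,5,6,7,8} → only 9 remains.
H9 = 2: row 9 has {1,3,4,5,6,8,9}; col 8 has {1,3,4,5,7,9}; box has {1,3,4,5,6,9} → only 2 remains.
E1 = 7: row 1 has {3,4}; col 5 has {1,2,4,5,6,8,9}; box has {6,8,9} → only 7 remains.
F1 = 2: row 1 has {3,4,7}; col 6 has {1,3,5,6,7,8,9}; box has {6,7,8,9} → only 2 remains.
E3 = 3: row 3 has {7,9}; col 5 has {1,2,4,5,6,7,8,9}; box has {2,6,7,8,9} → only 3 remains.
F3 = 4: row 3 has {3,7,9}; col 6 has {1,2,3,5,6,7,8,9}; box has {2,3,6,7,8,9} → only 4 remains.
C7 = 3: row 7 has {1,2,4,5,6,7,8,9}; col 3 has {1,5}; box has {1,5,6,8} → only 3 remains.
H8 = 8: row 8 has {1,3,5,6}; col 8 has {1,2,3,4,5,7,9}; box has {1,2,3,4,5,6,9} → only 8 remains.
J8 = 7: row 8 has {1,3,5,6,8}; col 9 has {2,3,4,5,6,9}; box has {1,2,3,4,5,6,8,9} → only 7 remains.
C9 = 7: row 9 has {1,2,3,4,5,6,8,9}; col 3 has {1,3,5}; box has {1,3,5,6,8} → only 7 remains.
A1 = 9: row 1 has {2,3,4,7}; col 1 has {3,4,5,6,7,8}; box has {1,3,4,7} → only 9 remains.
H3 = 6: row 3 has {3,4,7,9}; col 8 has {1,2,3,4,5,7,8,9}; box has {2,3,4,5,7,9} → only 6 remains.
C4 = 6: row 4 has {1,2,3,4,5,8,9}; col 3 has {1,3,5,7}; box has {3,5,8,9} → only 6 remains.
A8 = 2: row 8 has {1,3,5,6,7,8}; col 1 has {3,4,5,6,7,8,9}; box has {1,3,5,6,7,8} → only 2 remains.
B8 = 4: row 8 has {1,2,3,5,6,7,8}; col 2 has {1,3,8,9}; box has {1,2,3,5,6,7,8} → only 4 remains.
C8 = 9: row 8 has {1,2,3,4,5,6,7,8}; col 3 has {1,3,5,6,7}; box has {1,2,3,4,5,6,7,8} → only 9 remains.
C1 = 8: row 1 has {2,3,4,7,9}; col 3 has {1,3,5,6,7,9}; box has {1,3,4,7,9} → only 8 remains.
J1 = 1: row 1 has {2,3,4,7,8,9}; col 9 has {2,3,4,5,6,7,9}; box has {2,3,4,5,6,7,9} → only 1 remains.
C3 = 2: row 3 has {3,4,6,7,9}; col 3 has {1,3,5,6,7,8,9}; box has {1,3,4,7,8,9} → only 2 remains.
J3 = 8: row 3 has {2,3,4,6,7,9}; col 9 has {1,2,3,4,5,6,7,9}; box has {1,2,3,4,5,6,7,9} → only 8 remains.
B4 = 7: row 4 has {1,2,3,4,5,6,8,9}; col 2 has {1,3,4,8,9}; box has {3,5,6,8,9} → only 7 remains.
A6 = 1: row 6 has {3,5,6,7,8,9}; col 1 has {2,3,4,5,6,7,8,9}; box has {3,5,6,7,8,9} → only 1 remains.
B6 = 2: row 6 has {1,3,5,6,7,8,9}; col 2 has {1,3,4,7,8,9}; box has {1,3,5,6,7,8,9} → only 2 remains.
C6 = 4: row 6 has {1,2,3,5,6,7,8,9}; col 3 has {1,2,3,5,6,7,8,9}; box has {1,2,3,5,6,7,8,9} → only 4 remains.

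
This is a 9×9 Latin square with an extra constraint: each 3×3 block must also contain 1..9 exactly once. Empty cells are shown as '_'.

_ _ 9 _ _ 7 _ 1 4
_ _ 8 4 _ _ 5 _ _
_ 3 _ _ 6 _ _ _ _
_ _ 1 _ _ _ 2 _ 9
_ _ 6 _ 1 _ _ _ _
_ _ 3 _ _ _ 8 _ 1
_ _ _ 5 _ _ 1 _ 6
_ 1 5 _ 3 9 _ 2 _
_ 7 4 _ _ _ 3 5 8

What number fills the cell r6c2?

r1c7 = 6 (sole candidate).
r7c3 = 2 (sole candidate).
r8c9 = 7 (sole candidate).
r9c5 = 2 (sole candidate).
r2c5 = 9 (sole candidate).
r3c3 = 7 (sole candidate).
r3c7 = 9 (sole candidate).
r3c8 = 8 (sole candidate).
r3c9 = 2 (sole candidate).
r8c7 = 4 (sole candidate).
r2c9 = 3 (sole candidate).
r3c4 = 1 (sole candidate).
r3c6 = 5 (sole candidate).
r5c7 = 7 (sole candidate).
r5c9 = 5 (sole candidate).
r7c8 = 9 (sole candidate).
r9c4 = 6 (sole candidate).
r9c6 = 1 (sole candidate).
r1c5 = 8 (sole candidate).
r2c6 = 2 (sole candidate).
r2c8 = 7 (sole candidate).
r3c1 = 4 (sole candidate).
r7c2 = 8 (sole candidate).
r7c6 = 4 (sole candidate).
r8c1 = 6 (sole candidate).
r8c4 = 8 (sole candidate).
r9c1 = 9 (sole candidate).
r1c4 = 3 (sole candidate).
r2c1 = 1 (sole candidate).
r2c2 = 6 (sole candidate).
r4c4 = 7 (sole candidate).
r6c6 = 6 (sole candidate).
r6c8 = 4 (sole candidate).
r7c1 = 3 (sole candidate).
r7c5 = 7 (sole candidate).
r5c8 = 3 (sole candidate).
r6c5 = 5 (sole candidate).
r4c5 = 4 (sole candidate).
r4c8 = 6 (sole candidate).
r5c6 = 8 (sole candidate).
r4c2 = 5 (sole candidate).
r4c6 = 3 (sole candidate).
r5c1 = 2 (sole candidate).
r5c4 = 9 (sole candidate).
r6c1 = 7 (sole candidate).
r6c2 = 9: row 6 has {1,3,4,5,6,7,8}; col 2 has {1,3,5,6,7,8}; box has {1,2,3,5,6,7} → only 9 remains.

9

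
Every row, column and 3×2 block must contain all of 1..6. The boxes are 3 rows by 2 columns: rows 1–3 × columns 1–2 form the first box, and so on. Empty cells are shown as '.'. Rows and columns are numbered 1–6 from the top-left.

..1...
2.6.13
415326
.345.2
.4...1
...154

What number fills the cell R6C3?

3

R1C5 = 4 (sole candidate).
R1C6 = 5 (sole candidate).
R2C2 = 5 (sole candidate).
R2C4 = 4 (sole candidate).
R4C5 = 6 (sole candidate).
R5C5 = 3 (sole candidate).
R6C1 = 6 (sole candidate).
R6C2 = 2 (sole candidate).
R6C3 = 3: row 6 has {1,2,4,5,6}; col 3 has {1,4,5,6}; box has {1,4,5} → only 3 remains.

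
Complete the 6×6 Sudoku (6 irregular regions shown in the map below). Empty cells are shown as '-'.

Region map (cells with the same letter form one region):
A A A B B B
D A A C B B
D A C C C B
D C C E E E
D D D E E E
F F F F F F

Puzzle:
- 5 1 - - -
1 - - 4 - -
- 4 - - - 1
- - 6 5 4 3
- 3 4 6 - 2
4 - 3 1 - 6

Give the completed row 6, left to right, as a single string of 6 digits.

423156

r1c6 = 4 (sole candidate).
r2c3 = 2 (sole candidate).
r2c6 = 5 (sole candidate).
r3c3 = 5 (sole candidate).
r4c1 = 2 (sole candidate).
r4c2 = 1 (sole candidate).
r5c1 = 5 (sole candidate).
r5c5 = 1 (sole candidate).
r6c2 = 2: row 6 has {1,3,4,6}; col 2 has {1,3,4,5}; region has {1,3,4,6} → only 2 remains.
r6c5 = 5: row 6 has {1,2,3,4,6}; col 5 has {1,4}; region has {1,2,3,4,6} → only 5 remains.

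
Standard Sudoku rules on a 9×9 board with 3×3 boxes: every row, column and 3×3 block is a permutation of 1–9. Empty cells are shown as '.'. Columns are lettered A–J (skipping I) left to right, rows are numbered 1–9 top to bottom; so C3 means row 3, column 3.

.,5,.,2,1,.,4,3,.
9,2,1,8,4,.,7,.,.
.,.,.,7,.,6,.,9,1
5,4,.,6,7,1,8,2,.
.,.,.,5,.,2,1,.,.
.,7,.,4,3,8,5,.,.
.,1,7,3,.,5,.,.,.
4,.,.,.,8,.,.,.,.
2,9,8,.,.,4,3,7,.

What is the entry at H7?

C1 = 6: row 1 has {1,2,3,4,5}; col 3 has {1,7,8}; box has {1,2,5,9} → only 6 remains.
F1 = 9: row 1 has {1,2,3,4,5,6}; col 6 has {1,2,4,5,6,8}; box has {1,2,4,6,7,8} → only 9 remains.
J1 = 8: row 1 has {1,2,3,4,5,6,9}; col 9 has {1}; box has {1,3,4,7,9} → only 8 remains.
F2 = 3: row 2 has {1,2,4,7,8,9}; col 6 has {1,2,4,5,6,8,9}; box has {1,2,4,6,7,8,9} → only 3 remains.
E3 = 5: row 3 has {1,6,7,9}; col 5 has {1,3,4,7,8}; box has {1,2,3,4,6,7,8,9} → only 5 remains.
G3 = 2: row 3 has {1,5,6,7,9}; col 7 has {1,3,4,5,7,8}; box has {1,3,4,7,8,9} → only 2 remains.
E5 = 9: row 5 has {1,2,5}; col 5 has {1,3,4,5,7,8}; box has {1,2,3,4,5,6,7,8} → only 9 remains.
H6 = 6: row 6 has {3,4,5,7,8}; col 8 has {2,3,7,9}; box has {1,2,5,8} → only 6 remains.
J6 = 9: row 6 has {3,4,5,6,7,8}; col 9 has {1,8}; box has {1,2,5,6,8} → only 9 remains.
A7 = 6: row 7 has {1,3,5,7}; col 1 has {2,4,5,9}; box has {1,2,4,7,8,9} → only 6 remains.
E7 = 2: row 7 has {1,3,5,6,7}; col 5 has {1,3,4,5,7,8,9}; box has {3,4,5,8} → only 2 remains.
G7 = 9: row 7 has {1,2,3,5,6,7}; col 7 has {1,2,3,4,5,7,8}; box has {3,7} → only 9 remains.
J7 = 4: row 7 has {1,2,3,5,6,7,9}; col 9 has {1,8,9}; box has {3,7,9} → only 4 remains.
B8 = 3: row 8 has {4,8}; col 2 has {1,2,4,5,7,9}; box has {1,2,4,6,7,8,9} → only 3 remains.
C8 = 5: row 8 has {3,4,8}; col 3 has {1,6,7,8}; box has {1,2,3,4,6,7,8,9} → only 5 remains.
F8 = 7: row 8 has {3,4,5,8}; col 6 has {1,2,3,4,5,6,8,9}; box has {2,3,4,5,8} → only 7 remains.
G8 = 6: row 8 has {3,4,5,7,8}; col 7 has {1,2,3,4,5,7,8,9}; box has {3,4,7,9} → only 6 remains.
H8 = 1: row 8 has {3,4,5,6,7,8}; col 8 has {2,3,6,7,9}; box has {3,4,6,7,9} → only 1 remains.
J8 = 2: row 8 has {1,3,4,5,6,7,8}; col 9 has {1,4,8,9}; box has {1,3,4,6,7,9} → only 2 remains.
D9 = 1: row 9 has {2,3,4,7,8,9}; col 4 has {2,3,4,5,6,7,8}; box has {2,3,4,5,7,8} → only 1 remains.
E9 = 6: row 9 has {1,2,3,4,7,8,9}; col 5 has {1,2,3,4,5,7,8,9}; box has {1,2,3,4,5,7,8} → only 6 remains.
J9 = 5: row 9 has {1,2,3,4,6,7,8,9}; col 9 has {1,2,4,8,9}; box has {1,2,3,4,6,7,9} → only 5 remains.
A1 = 7: row 1 has {1,2,3,4,5,6,8,9}; col 1 has {2,4,5,6,9}; box has {1,2,5,6,9} → only 7 remains.
H2 = 5: row 2 has {1,2,3,4,7,8,9}; col 8 has {1,2,3,6,7,9}; box has {1,2,3,4,7,8,9} → only 5 remains.
J2 = 6: row 2 has {1,2,3,4,5,7,8,9}; col 9 has {1,2,4,5,8,9}; box has {1,2,3,4,5,7,8,9} → only 6 remains.
B3 = 8: row 3 has {1,2,5,6,7,9}; col 2 has {1,2,3,4,5,7,9}; box has {1,2,5,6,7,9} → only 8 remains.
J4 = 3: row 4 has {1,2,4,5,6,7,8}; col 9 has {1,2,4,5,6,8,9}; box has {1,2,5,6,8,9} → only 3 remains.
B5 = 6: row 5 has {1,2,5,9}; col 2 has {1,2,3,4,5,7,8,9}; box has {4,5,7} → only 6 remains.
C5 = 3: row 5 has {1,2,5,6,9}; col 3 has {1,5,6,7,8}; box has {4,5,6,7} → only 3 remains.
H5 = 4: row 5 has {1,2,3,5,6,9}; col 8 has {1,2,3,5,6,7,9}; box has {1,2,3,5,6,8,9} → only 4 remains.
J5 = 7: row 5 has {1,2,3,4,5,6,9}; col 9 has {1,2,3,4,5,6,8,9}; box has {1,2,3,4,5,6,8,9} → only 7 remains.
A6 = 1: row 6 has {3,4,5,6,7,8,9}; col 1 has {2,4,5,6,7,9}; box has {3,4,5,6,7} → only 1 remains.
C6 = 2: row 6 has {1,3,4,5,6,7,8,9}; col 3 has {1,3,5,6,7,8}; box has {1,3,4,5,6,7} → only 2 remains.
H7 = 8: row 7 has {1,2,3,4,5,6,7,9}; col 8 has {1,2,3,4,5,6,7,9}; box has {1,2,3,4,5,6,7,9} → only 8 remains.

8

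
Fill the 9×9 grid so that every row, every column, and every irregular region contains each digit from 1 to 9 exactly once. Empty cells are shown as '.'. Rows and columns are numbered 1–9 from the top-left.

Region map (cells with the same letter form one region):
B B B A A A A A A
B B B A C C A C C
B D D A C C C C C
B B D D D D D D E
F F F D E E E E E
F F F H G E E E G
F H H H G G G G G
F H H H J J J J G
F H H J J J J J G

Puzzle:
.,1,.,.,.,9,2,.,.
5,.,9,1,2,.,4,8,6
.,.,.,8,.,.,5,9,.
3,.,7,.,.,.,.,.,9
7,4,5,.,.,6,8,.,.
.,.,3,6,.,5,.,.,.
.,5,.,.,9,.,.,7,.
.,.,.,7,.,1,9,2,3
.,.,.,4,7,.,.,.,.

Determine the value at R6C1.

R2C2 = 7: row 2 has {1,2,4,5,6,8,9}; col 2 has {1,4,5}; region has {1,3,5,9} → only 7 remains.
R2C6 = 3: row 2 has {1,2,4,5,6,7,8,9}; col 6 has {1,5,6,9}; region has {2,5,6,8,9} → only 3 remains.
R8C2 = 8: row 8 has {1,2,3,7,9}; col 2 has {1,4,5,7}; region has {5,6,7} → only 8 remains.
R8C3 = 4: row 8 has {1,2,3,7,8,9}; col 3 has {3,5,7,9}; region has {5,6,7,8} → only 4 remains.
R9C6 = 8: row 9 has {4,7}; col 6 has {1,3,5,6,9}; region has {1,2,4,7,9} → only 8 remains.
R8C1 = 6: row 8 has {1,2,3,4,7,8,9}; col 1 has {3,5,7}; region has {3,4,5,7} → only 6 remains.
R8C5 = 5: row 8 has {1,2,3,4,6,7,8,9}; col 5 has {2,7,9}; region has {1,2,4,7,8,9} → only 5 remains.
R1C1 = 4: in row 1, 4 can only go here (every other open cell in that row sees a 4).
R1C9 = 7: in row 1, 7 can only go here (every other open cell in that row sees a 7).
R3C1 = 2: row 3 has {5,8,9}; col 1 has {3,4,5,6,7}; region has {1,3,4,5,7,9} → only 2 remains.
R4C2 = 6: row 4 has {3,7,9}; col 2 has {1,4,5,7,8}; region has {1,2,3,4,5,7,9} → only 6 remains.
R4C7 = 1: row 4 has {3,6,7,9}; col 7 has {2,4,5,8,9}; region has {7} → only 1 remains.
R6C7 = 7: row 6 has {3,5,6}; col 7 has {1,2,4,5,8,9}; region has {5,6,8,9} → only 7 remains.
R7C7 = 6: row 7 has {5,7,9}; col 7 has {1,2,4,5,7,8,9}; region has {3,7,9} → only 6 remains.
R9C7 = 3: row 9 has {4,7,8}; col 7 has {1,2,4,5,6,7,8,9}; region has {1,2,4,5,7,8,9} → only 3 remains.
R9C8 = 6: row 9 has {3,4,7,8}; col 8 has {2,7,8,9}; region has {1,2,3,4,5,7,8,9} → only 6 remains.
R1C3 = 8: row 1 has {1,2,4,7,9}; col 3 has {3,4,5,7,9}; region has {1,2,3,4,5,6,7,9} → only 8 remains.
R3C2 = 3: row 3 has {2,5,8,9}; col 2 has {1,4,5,6,7,8}; region has {1,7} → only 3 remains.
R3C3 = 6: row 3 has {2,3,5,8,9}; col 3 has {3,4,5,7,8,9}; region has {1,3,7} → only 6 remains.
R1C5 = 6: in row 1, 6 can only go here (every other open cell in that row sees a 6).
R3C6 = 7: in row 3, 7 can only go here (every other open cell in that row sees a 7).
R4C5 = 8: in row 4, 8 can only go here (every other open cell in that row sees an 8).
R5C4 = 9: in row 5, 9 can only go here (every other open cell in that row sees a 9).
R5C9 = 2: in row 5, 2 can only go here (every other open cell in that row sees a 2).
R6C2 = 2: in row 6, 2 can only go here (every other open cell in that row sees a 2).
R9C2 = 9: row 9 has {3,4,6,7,8}; col 2 has {1,2,3,4,5,6,7,8}; region has {4,5,6,7,8} → only 9 remains.
R9C1 = 1: row 9 has {3,4,6,7,8,9}; col 1 has {2,3,4,5,6,7}; region has {2,3,4,5,6,7} → only 1 remains.
R9C3 = 2: row 9 has {1,3,4,6,7,8,9}; col 3 has {3,4,5,6,7,8,9}; region has {4,5,6,7,8,9} → only 2 remains.
R9C9 = 5: row 9 has {1,2,3,4,6,7,8,9}; col 9 has {2,3,6,7,9}; region has {3,6,7,9} → only 5 remains.
R7C1 = 8: row 7 has {5,6,7,9}; col 1 has {1,2,3,4,5,6,7}; region has {1,2,3,4,5,6,7} → only 8 remains.
R7C3 = 1: row 7 has {5,6,7,8,9}; col 3 has {2,3,4,5,6,7,8,9}; region has {2,4,5,6,7,8,9} → only 1 remains.
R7C4 = 3: row 7 has {1,5,6,7,8,9}; col 4 has {1,4,6,7,8,9}; region has {1,2,4,5,6,7,8,9} → only 3 remains.
R7C9 = 4: row 7 has {1,3,5,6,7,8,9}; col 9 has {2,3,5,6,7,9}; region has {3,5,6,7,9} → only 4 remains.
R1C4 = 5: row 1 has {1,2,4,6,7,8,9}; col 4 has {1,3,4,6,7,8,9}; region has {1,2,4,6,7,8,9} → only 5 remains.
R1C8 = 3: row 1 has {1,2,4,5,6,7,8,9}; col 8 has {2,6,7,8,9}; region has {1,2,4,5,6,7,8,9} → only 3 remains.
R3C9 = 1: row 3 has {2,3,5,6,7,8,9}; col 9 has {2,3,4,5,6,7,9}; region has {2,3,5,6,7,8,9} → only 1 remains.
R4C4 = 2: row 4 has {1,3,6,7,8,9}; col 4 has {1,3,4,5,6,7,8,9}; region has {1,3,6,7,8,9} → only 2 remains.
R4C6 = 4: row 4 has {1,2,3,6,7,8,9}; col 6 has {1,3,5,6,7,8,9}; region has {1,2,3,6,7,8,9} → only 4 remains.
R4C8 = 5: row 4 has {1,2,3,4,6,7,8,9}; col 8 has {2,3,6,7,8,9}; region has {1,2,3,4,6,7,8,9} → only 5 remains.
R5C8 = 1: row 5 has {2,4,5,6,7,8,9}; col 8 has {2,3,5,6,7,8,9}; region has {2,5,6,7,8,9} → only 1 remains.
R6C1 = 9: row 6 has {2,3,5,6,7}; col 1 has {1,2,3,4,5,6,7,8}; region has {1,2,3,4,5,6,7,8} → only 9 remains.

9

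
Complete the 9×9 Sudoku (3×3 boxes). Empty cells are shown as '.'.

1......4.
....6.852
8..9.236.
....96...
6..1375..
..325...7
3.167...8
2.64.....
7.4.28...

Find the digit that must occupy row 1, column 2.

row 1, column 5 = 8 (sole candidate).
row 1, column 9 = 9 (sole candidate).
row 3, column 9 = 1 (sole candidate).
row 4, column 4 = 8 (sole candidate).
row 5, column 9 = 4 (sole candidate).
row 6, column 6 = 4 (sole candidate).
row 8, column 5 = 1 (sole candidate).
row 1, column 7 = 7 (sole candidate).
row 3, column 5 = 4 (sole candidate).
row 4, column 9 = 3 (sole candidate).
row 6, column 1 = 9 (sole candidate).
row 8, column 7 = 9 (sole candidate).
row 8, column 9 = 5 (sole candidate).
row 9, column 9 = 6 (sole candidate).
row 2, column 1 = 4 (sole candidate).
row 4, column 1 = 5 (sole candidate).
row 7, column 8 = 2 (sole candidate).
row 8, column 2 = 8 (sole candidate).
row 8, column 6 = 3 (sole candidate).
row 8, column 8 = 7 (sole candidate).
row 9, column 4 = 5 (sole candidate).
row 9, column 7 = 1 (sole candidate).
row 9, column 8 = 3 (sole candidate).
row 1, column 4 = 3 (sole candidate).
row 1, column 6 = 5 (sole candidate).
row 2, column 4 = 7 (sole candidate).
row 2, column 6 = 1 (sole candidate).
row 4, column 7 = 2 (sole candidate).
row 4, column 8 = 1 (sole candidate).
row 5, column 2 = 2 (sole candidate).
row 5, column 3 = 8 (sole candidate).
row 5, column 8 = 9 (sole candidate).
row 6, column 2 = 1 (sole candidate).
row 6, column 7 = 6 (sole candidate).
row 6, column 8 = 8 (sole candidate).
row 7, column 6 = 9 (sole candidate).
row 7, column 7 = 4 (sole candidate).
row 9, column 2 = 9 (sole candidate).
row 1, column 2 = 6: row 1 has {1,3,4,5,7,8,9}; col 2 has {1,2,8,9}; box has {1,4,8} → only 6 remains.

6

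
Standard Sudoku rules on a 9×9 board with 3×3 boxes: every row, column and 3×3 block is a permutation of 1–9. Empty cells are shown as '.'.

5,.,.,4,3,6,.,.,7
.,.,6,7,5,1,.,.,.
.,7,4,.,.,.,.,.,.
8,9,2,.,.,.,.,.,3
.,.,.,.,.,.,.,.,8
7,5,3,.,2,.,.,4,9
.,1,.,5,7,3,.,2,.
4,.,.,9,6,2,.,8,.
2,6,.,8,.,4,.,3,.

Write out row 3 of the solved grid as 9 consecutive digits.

r2c8 = 9 (sole candidate).
r3c4 = 2: row 3 has {4,7}; col 4 has {4,5,7,8,9}; box has {1,3,4,5,6,7} → only 2 remains.
r5c2 = 4 (sole candidate).
r5c3 = 1 (sole candidate).
r5c5 = 9 (sole candidate).
r6c6 = 8 (sole candidate).
r7c1 = 9 (sole candidate).
r7c3 = 8 (sole candidate).
r8c2 = 3 (sole candidate).
r9c5 = 1 (sole candidate).
r9c9 = 5 (sole candidate).
r1c3 = 9 (sole candidate).
r1c8 = 1 (sole candidate).
r2c1 = 3 (sole candidate).
r3c1 = 1: row 3 has {2,4,7}; col 1 has {2,3,4,5,7,8,9}; box has {3,4,5,6,7,9} → only 1 remains.
r3c5 = 8: row 3 has {1,2,4,7}; col 5 has {1,2,3,5,6,7,9}; box has {1,2,3,4,5,6,7} → only 8 remains.
r3c6 = 9: row 3 has {1,2,4,7,8}; col 6 has {1,2,3,4,6,8}; box has {1,2,3,4,5,6,7,8} → only 9 remains.
r3c9 = 6: row 3 has {1,2,4,7,8,9}; col 9 has {3,5,7,8,9}; box has {1,7,9} → only 6 remains.
r4c5 = 4 (sole candidate).
r5c1 = 6 (sole candidate).
r5c4 = 3 (sole candidate).
r7c9 = 4 (sole candidate).
r8c9 = 1 (sole candidate).
r9c3 = 7 (sole candidate).
r9c7 = 9 (sole candidate).
r2c9 = 2 (sole candidate).
r3c8 = 5: row 3 has {1,2,4,6,7,8,9}; col 8 has {1,2,3,4,8,9}; box has {1,2,6,7,9} → only 5 remains.
r5c8 = 7 (sole candidate).
r7c7 = 6 (sole candidate).
r8c3 = 5 (sole candidate).
r8c7 = 7 (sole candidate).
r1c7 = 8 (sole candidate).
r2c2 = 8 (sole candidate).
r2c7 = 4 (sole candidate).
r3c7 = 3: row 3 has {1,2,4,5,6,7,8,9}; col 7 has {4,6,7,8,9}; box has {1,2,4,5,6,7,8,9} → only 3 remains.

174289356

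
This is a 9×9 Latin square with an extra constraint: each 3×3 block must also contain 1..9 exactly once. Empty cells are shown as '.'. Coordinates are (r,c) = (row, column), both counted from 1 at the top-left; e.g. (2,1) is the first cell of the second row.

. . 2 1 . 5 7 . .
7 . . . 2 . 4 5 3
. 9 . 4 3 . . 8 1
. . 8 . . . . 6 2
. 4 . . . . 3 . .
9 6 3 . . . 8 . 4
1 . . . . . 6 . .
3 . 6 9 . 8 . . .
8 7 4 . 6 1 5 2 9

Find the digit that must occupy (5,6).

(1,8) = 9 (sole candidate).
(1,9) = 6 (sole candidate).
(2,3) = 1 (sole candidate).
(3,3) = 5 (sole candidate).
(3,7) = 2 (sole candidate).
(4,1) = 5 (sole candidate).
(4,2) = 1 (sole candidate).
(4,7) = 9 (sole candidate).
(5,1) = 2 (sole candidate).
(5,3) = 7 (sole candidate).
(5,8) = 1 (sole candidate).
(5,9) = 5 (sole candidate).
(6,8) = 7 (sole candidate).
(7,3) = 9 (sole candidate).
(8,7) = 1 (sole candidate).
(8,8) = 4 (sole candidate).
(8,9) = 7 (sole candidate).
(9,4) = 3 (sole candidate).
(1,1) = 4 (sole candidate).
(1,5) = 8 (sole candidate).
(2,2) = 8 (sole candidate).
(2,4) = 6 (sole candidate).
(2,6) = 9 (sole candidate).
(3,1) = 6 (sole candidate).
(3,6) = 7 (sole candidate).
(4,4) = 7 (sole candidate).
(4,5) = 4 (sole candidate).
(4,6) = 3 (sole candidate).
(5,4) = 8 (sole candidate).
(5,5) = 9 (sole candidate).
(5,6) = 6: row 5 has {1,2,3,4,5,7,8,9}; col 6 has {1,3,5,7,8,9}; box has {3,4,7,8,9} → only 6 remains.

6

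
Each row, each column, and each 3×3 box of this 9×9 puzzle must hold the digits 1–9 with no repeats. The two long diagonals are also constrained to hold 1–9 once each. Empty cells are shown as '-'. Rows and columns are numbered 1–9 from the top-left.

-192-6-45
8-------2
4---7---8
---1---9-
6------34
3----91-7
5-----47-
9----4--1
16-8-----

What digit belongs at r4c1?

2

r1c1 = 7: row 1 has {1,2,4,5,6,9}; col 1 has {1,3,4,5,6,8,9}; box has {1,4,8,9}; main diagonal has {1,4,9} → only 7 remains.
r1c7 = 3: row 1 has {1,2,4,5,6,7,9}; col 7 has {1,4}; box has {2,4,5,8} → only 3 remains.
r2c8 = 6: row 2 has {2,8}; col 8 has {3,4,7,9}; box has {2,3,4,5,8}; anti-diagonal has {1,5} → only 6 remains.
r3c7 = 9: row 3 has {4,7,8}; col 7 has {1,3,4}; box has {2,3,4,5,6,8}; anti-diagonal has {1,5,6} → only 9 remains.
r3c8 = 1: row 3 has {4,7,8,9}; col 8 has {3,4,6,7,9}; box has {2,3,4,5,6,8,9} → only 1 remains.
r4c1 = 2: row 4 has {1,9}; col 1 has {1,3,4,5,6,7,8,9}; box has {3,6} → only 2 remains.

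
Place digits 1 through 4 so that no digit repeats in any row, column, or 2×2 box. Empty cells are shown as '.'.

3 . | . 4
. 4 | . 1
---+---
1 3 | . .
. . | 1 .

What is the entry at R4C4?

3

R1C3 = 2: row 1 has {3,4}; col 3 has {1}; box has {1,4} → only 2 remains.
R2C1 = 2: row 2 has {1,4}; col 1 has {1,3}; box has {3,4} → only 2 remains.
R2C3 = 3: row 2 has {1,2,4}; col 3 has {1,2}; box has {1,2,4} → only 3 remains.
R3C3 = 4: row 3 has {1,3}; col 3 has {1,2,3}; box has {1} → only 4 remains.
R3C4 = 2: row 3 has {1,3,4}; col 4 has {1,4}; box has {1,4} → only 2 remains.
R4C1 = 4: row 4 has {1}; col 1 has {1,2,3}; box has {1,3} → only 4 remains.
R4C2 = 2: row 4 has {1,4}; col 2 has {3,4}; box has {1,3,4} → only 2 remains.
R4C4 = 3: row 4 has {1,2,4}; col 4 has {1,2,4}; box has {1,2,4} → only 3 remains.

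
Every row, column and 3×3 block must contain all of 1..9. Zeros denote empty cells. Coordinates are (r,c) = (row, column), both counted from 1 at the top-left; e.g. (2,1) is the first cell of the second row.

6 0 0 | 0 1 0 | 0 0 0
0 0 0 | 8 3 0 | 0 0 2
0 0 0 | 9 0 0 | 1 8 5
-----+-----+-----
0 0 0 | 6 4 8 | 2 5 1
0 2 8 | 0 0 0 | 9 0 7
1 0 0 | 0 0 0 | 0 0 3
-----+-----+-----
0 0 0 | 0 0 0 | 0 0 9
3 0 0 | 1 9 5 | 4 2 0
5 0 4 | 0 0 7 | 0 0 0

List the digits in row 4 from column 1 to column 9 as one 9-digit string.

937648251

(1,9) = 4 (sole candidate).
(5,1) = 4 (sole candidate).
(5,5) = 5 (sole candidate).
(5,8) = 6 (sole candidate).
(6,7) = 8 (sole candidate).
(6,8) = 4 (sole candidate).
(1,6) = 2 (sole candidate).
(5,4) = 3 (sole candidate).
(5,6) = 1 (sole candidate).
(6,6) = 9 (sole candidate).
(9,4) = 2 (sole candidate).
(6,4) = 7 (sole candidate).
(6,5) = 2 (sole candidate).
(7,4) = 4 (sole candidate).
(1,4) = 5 (sole candidate).
(1,2) = 8 (hidden single in row 1).
(7,7) = 5 (hidden single in row 7).
(8,9) = 8 (hidden single in row 8).
(9,9) = 6 (sole candidate).
(9,5) = 8 (sole candidate).
(9,7) = 3 (sole candidate).
(9,8) = 1 (sole candidate).
(1,7) = 7 (sole candidate).
(2,7) = 6 (sole candidate).
(2,8) = 9 (sole candidate).
(7,5) = 6 (sole candidate).
(7,6) = 3 (sole candidate).
(7,8) = 7 (sole candidate).
(9,2) = 9 (sole candidate).
(1,8) = 3 (sole candidate).
(2,1) = 7 (sole candidate).
(2,6) = 4 (sole candidate).
(3,1) = 2 (sole candidate).
(3,3) = 3 (sole candidate).
(3,5) = 7 (sole candidate).
(3,6) = 6 (sole candidate).
(4,1) = 9: row 4 has {1,2,4,5,6,8}; col 1 has {1,2,3,4,5,6,7}; box has {1,2,4,8} → only 9 remains.
(4,3) = 7: row 4 has {1,2,4,5,6,8,9}; col 3 has {3,4,8}; box has {1,2,4,8,9} → only 7 remains.
(7,1) = 8 (sole candidate).
(7,2) = 1 (sole candidate).
(7,3) = 2 (sole candidate).
(8,3) = 6 (sole candidate).
(1,3) = 9 (sole candidate).
(2,2) = 5 (sole candidate).
(2,3) = 1 (sole candidate).
(3,2) = 4 (sole candidate).
(4,2) = 3: row 4 has {1,2,4,5,6,7,8,9}; col 2 has {1,2,4,5,8,9}; box has {1,2,4,7,8,9} → only 3 remains.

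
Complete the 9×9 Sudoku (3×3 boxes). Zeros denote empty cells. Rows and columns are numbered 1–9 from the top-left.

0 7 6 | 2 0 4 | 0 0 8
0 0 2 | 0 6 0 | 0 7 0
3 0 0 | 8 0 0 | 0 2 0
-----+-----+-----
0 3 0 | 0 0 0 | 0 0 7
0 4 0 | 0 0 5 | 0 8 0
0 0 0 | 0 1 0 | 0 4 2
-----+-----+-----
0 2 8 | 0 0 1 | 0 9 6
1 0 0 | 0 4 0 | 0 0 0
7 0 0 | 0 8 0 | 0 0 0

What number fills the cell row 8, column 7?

8

row 3, column 7 = 6 (hidden single in row 3).
row 4, column 4 = 4 (hidden single in row 4).
row 8, column 7 = 8: in row 8, 8 can only go here (every other open cell in that row sees an 8).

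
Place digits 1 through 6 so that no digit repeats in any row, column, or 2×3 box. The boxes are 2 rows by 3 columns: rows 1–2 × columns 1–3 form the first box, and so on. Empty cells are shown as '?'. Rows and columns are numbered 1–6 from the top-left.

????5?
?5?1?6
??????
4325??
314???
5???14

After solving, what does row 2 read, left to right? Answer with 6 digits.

253146

r2c1 = 2: row 2 has {1,5,6}; col 1 has {3,4,5}; box has {5} → only 2 remains.
r2c3 = 3: row 2 has {1,2,5,6}; col 3 has {2,4}; box has {2,5} → only 3 remains.
r2c5 = 4: row 2 has {1,2,3,5,6}; col 5 has {1,5}; box has {1,5,6} → only 4 remains.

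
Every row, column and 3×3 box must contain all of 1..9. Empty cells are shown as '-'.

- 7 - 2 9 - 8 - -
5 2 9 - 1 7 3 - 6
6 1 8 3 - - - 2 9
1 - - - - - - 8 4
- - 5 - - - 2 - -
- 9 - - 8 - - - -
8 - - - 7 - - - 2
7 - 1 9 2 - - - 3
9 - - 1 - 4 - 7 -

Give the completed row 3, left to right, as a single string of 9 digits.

618345729

R2C8 = 4: row 2 has {1,2,3,5,6,7,9}; col 8 has {2,7,8}; box has {2,3,6,8,9} → only 4 remains.
R3C6 = 5: row 3 has {1,2,3,6,8,9}; col 6 has {4,7}; box has {1,2,3,7,9} → only 5 remains.
R3C7 = 7: row 3 has {1,2,3,5,6,8,9}; col 7 has {2,3,8}; box has {2,3,4,6,8,9} → only 7 remains.
R1C6 = 6: row 1 has {2,7,8,9}; col 6 has {4,5,7}; box has {1,2,3,5,7,9} → only 6 remains.
R2C4 = 8: row 2 has {1,2,3,4,5,6,7,9}; col 4 has {1,2,3,9}; box has {1,2,3,5,6,7,9} → only 8 remains.
R3C5 = 4: row 3 has {1,2,3,5,6,7,8,9}; col 5 has {1,2,7,8,9}; box has {1,2,3,5,6,7,8,9} → only 4 remains.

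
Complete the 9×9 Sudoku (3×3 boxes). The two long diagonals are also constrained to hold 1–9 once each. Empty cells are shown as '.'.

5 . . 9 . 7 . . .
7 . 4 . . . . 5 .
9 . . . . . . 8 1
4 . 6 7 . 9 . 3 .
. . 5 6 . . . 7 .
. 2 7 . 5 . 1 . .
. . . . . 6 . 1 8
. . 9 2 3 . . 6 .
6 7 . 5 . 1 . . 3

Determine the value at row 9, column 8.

2

row 3, column 3 = 2: row 3 has {1,8,9}; col 3 has {4,5,6,7,9}; box has {4,5,7,9}; main diagonal has {3,5,6,7} → only 2 remains.
row 7, column 3 = 3: row 7 has {1,6,8}; col 3 has {2,4,5,6,7,9}; box has {6,7,9}; anti-diagonal has {5,6,9} → only 3 remains.
row 7, column 4 = 4: row 7 has {1,3,6,8}; col 4 has {2,5,6,7,9}; box has {1,2,3,5,6} → only 4 remains.
row 7, column 7 = 9: row 7 has {1,3,4,6,8}; col 7 has {1}; box has {1,3,6,8}; main diagonal has {2,3,5,6,7} → only 9 remains.
row 8, column 6 = 8: row 8 has {2,3,6,9}; col 6 has {1,6,7,9}; box has {1,2,3,4,5,6} → only 8 remains.
row 9, column 3 = 8: row 9 has {1,3,5,6,7}; col 3 has {2,3,4,5,6,7,9}; box has {3,6,7,9} → only 8 remains.
row 9, column 5 = 9: row 9 has {1,3,5,6,7,8}; col 5 has {3,5}; box has {1,2,3,4,5,6,8} → only 9 remains.
row 1, column 3 = 1: row 1 has {5,7,9}; col 3 has {2,3,4,5,6,7,8,9}; box has {2,4,5,7,9} → only 1 remains.
row 2, column 2 = 8: row 2 has {4,5,7}; col 2 has {2,7}; box has {1,2,4,5,7,9}; main diagonal has {2,3,5,6,7,9} → only 8 remains.
row 3, column 4 = 3: row 3 has {1,2,8,9}; col 4 has {2,4,5,6,7,9}; box has {7,9} → only 3 remains.
row 4, column 2 = 1: row 4 has {3,4,6,7,9}; col 2 has {2,7,8}; box has {2,4,5,6,7} → only 1 remains.
row 6, column 4 = 8: row 6 has {1,2,5,7}; col 4 has {2,3,4,5,6,7,9}; box has {5,6,7,9}; anti-diagonal has {3,5,6,9} → only 8 remains.
row 6, column 6 = 4: row 6 has {1,2,5,7,8}; col 6 has {1,6,7,8,9}; box has {5,6,7,8,9}; main diagonal has {2,3,5,6,7,8,9} → only 4 remains.
row 6, column 8 = 9: row 6 has {1,2,4,5,7,8}; col 8 has {1,3,5,6,7,8}; box has {1,3,7} → only 9 remains.
row 6, column 9 = 6: row 6 has {1,2,4,5,7,8,9}; col 9 has {1,3,8}; box has {1,3,7,9} → only 6 remains.
row 7, column 1 = 2: row 7 has {1,3,4,6,8,9}; col 1 has {4,5,6,7,9}; box has {3,6,7,8,9} → only 2 remains.
row 7, column 2 = 5: row 7 has {1,2,3,4,6,8,9}; col 2 has {1,2,7,8}; box has {2,3,6,7,8,9} → only 5 remains.
row 7, column 5 = 7: row 7 has {1,2,3,4,5,6,8,9}; col 5 has {3,5,9}; box has {1,2,3,4,5,6,8,9} → only 7 remains.
row 8, column 1 = 1: row 8 has {2,3,6,8,9}; col 1 has {2,4,5,6,7,9}; box has {2,3,5,6,7,8,9} → only 1 remains.
row 8, column 2 = 4: row 8 has {1,2,3,6,8,9}; col 2 has {1,2,5,7,8}; box has {1,2,3,5,6,7,8,9}; anti-diagonal has {3,5,6,8,9} → only 4 remains.
row 1, column 9 = 2: row 1 has {1,5,7,9}; col 9 has {1,3,6,8}; box has {1,5,8}; anti-diagonal has {3,4,5,6,8,9} → only 2 remains.
row 2, column 4 = 1: row 2 has {4,5,7,8}; col 4 has {2,3,4,5,6,7,8,9}; box has {3,7,9} → only 1 remains.
row 2, column 6 = 2: row 2 has {1,4,5,7,8}; col 6 has {1,4,6,7,8,9}; box has {1,3,7,9} → only 2 remains.
row 2, column 9 = 9: row 2 has {1,2,4,5,7,8}; col 9 has {1,2,3,6,8}; box has {1,2,5,8} → only 9 remains.
row 3, column 2 = 6: row 3 has {1,2,3,8,9}; col 2 has {1,2,4,5,7,8}; box has {1,2,4,5,7,8,9} → only 6 remains.
row 3, column 5 = 4: row 3 has {1,2,3,6,8,9}; col 5 has {3,5,7,9}; box has {1,2,3,7,9} → only 4 remains.
row 3, column 6 = 5: row 3 has {1,2,3,4,6,8,9}; col 6 has {1,2,4,6,7,8,9}; box has {1,2,3,4,7,9} → only 5 remains.
row 3, column 7 = 7: row 3 has {1,2,3,4,5,6,8,9}; col 7 has {1,9}; box has {1,2,5,8,9}; anti-diagonal has {2,3,4,5,6,8,9} → only 7 remains.
row 4, column 5 = 2: row 4 has {1,3,4,6,7,9}; col 5 has {3,4,5,7,9}; box has {4,5,6,7,8,9} → only 2 remains.
row 4, column 9 = 5: row 4 has {1,2,3,4,6,7,9}; col 9 has {1,2,3,6,8,9}; box has {1,3,6,7,9} → only 5 remains.
row 5, column 5 = 1: row 5 has {5,6,7}; col 5 has {2,3,4,5,7,9}; box has {2,4,5,6,7,8,9}; main diagonal has {2,3,4,5,6,7,8,9}; anti-diagonal has {2,3,4,5,6,7,8,9} → only 1 remains.
row 5, column 6 = 3: row 5 has {1,5,6,7}; col 6 has {1,2,4,5,6,7,8,9}; box has {1,2,4,5,6,7,8,9} → only 3 remains.
row 5, column 9 = 4: row 5 has {1,3,5,6,7}; col 9 has {1,2,3,5,6,8,9}; box has {1,3,5,6,7,9} → only 4 remains.
row 6, column 1 = 3: row 6 has {1,2,4,5,6,7,8,9}; col 1 has {1,2,4,5,6,7,9}; box has {1,2,4,5,6,7} → only 3 remains.
row 8, column 7 = 5: row 8 has {1,2,3,4,6,8,9}; col 7 has {1,7,9}; box has {1,3,6,8,9} → only 5 remains.
row 8, column 9 = 7: row 8 has {1,2,3,4,5,6,8,9}; col 9 has {1,2,3,4,5,6,8,9}; box has {1,3,5,6,8,9} → only 7 remains.
row 1, column 2 = 3: row 1 has {1,2,5,7,9}; col 2 has {1,2,4,5,6,7,8}; box has {1,2,4,5,6,7,8,9} → only 3 remains.
row 1, column 8 = 4: row 1 has {1,2,3,5,7,9}; col 8 has {1,3,5,6,7,8,9}; box has {1,2,5,7,8,9} → only 4 remains.
row 2, column 5 = 6: row 2 has {1,2,4,5,7,8,9}; col 5 has {1,2,3,4,5,7,9}; box has {1,2,3,4,5,7,9} → only 6 remains.
row 2, column 7 = 3: row 2 has {1,2,4,5,6,7,8,9}; col 7 has {1,5,7,9}; box has {1,2,4,5,7,8,9} → only 3 remains.
row 4, column 7 = 8: row 4 has {1,2,3,4,5,6,7,9}; col 7 has {1,3,5,7,9}; box has {1,3,4,5,6,7,9} → only 8 remains.
row 5, column 1 = 8: row 5 has {1,3,4,5,6,7}; col 1 has {1,2,3,4,5,6,7,9}; box has {1,2,3,4,5,6,7} → only 8 remains.
row 5, column 2 = 9: row 5 has {1,3,4,5,6,7,8}; col 2 has {1,2,3,4,5,6,7,8}; box has {1,2,3,4,5,6,7,8} → only 9 remains.
row 5, column 7 = 2: row 5 has {1,3,4,5,6,7,8,9}; col 7 has {1,3,5,7,8,9}; box has {1,3,4,5,6,7,8,9} → only 2 remains.
row 9, column 7 = 4: row 9 has {1,3,5,6,7,8,9}; col 7 has {1,2,3,5,7,8,9}; box has {1,3,5,6,7,8,9} → only 4 remains.
row 9, column 8 = 2: row 9 has {1,3,4,5,6,7,8,9}; col 8 has {1,3,4,5,6,7,8,9}; box has {1,3,4,5,6,7,8,9} → only 2 remains.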